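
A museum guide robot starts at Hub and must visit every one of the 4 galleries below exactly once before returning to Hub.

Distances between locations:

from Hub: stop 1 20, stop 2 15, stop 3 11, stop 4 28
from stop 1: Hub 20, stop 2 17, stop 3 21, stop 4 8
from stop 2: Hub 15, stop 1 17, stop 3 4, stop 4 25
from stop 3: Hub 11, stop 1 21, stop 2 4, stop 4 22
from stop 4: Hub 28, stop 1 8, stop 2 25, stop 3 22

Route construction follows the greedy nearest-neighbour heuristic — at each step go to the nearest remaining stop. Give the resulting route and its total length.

Nearest-neighbour total = 68; route Hub → stop 3 → stop 2 → stop 1 → stop 4 → Hub.

At Hub the remaining stops are stop 3 11, stop 2 15, stop 1 20, stop 4 28; go to stop 3.
At stop 3 the remaining stops are stop 2 4, stop 1 21, stop 4 22; go to stop 2.
At stop 2 the remaining stops are stop 1 17, stop 4 25; go to stop 1.
At stop 1 the remaining stops are stop 4 8; go to stop 4.
Return stop 4→Hub: 28.
Total = 11 + 4 + 17 + 8 + 28 = 68.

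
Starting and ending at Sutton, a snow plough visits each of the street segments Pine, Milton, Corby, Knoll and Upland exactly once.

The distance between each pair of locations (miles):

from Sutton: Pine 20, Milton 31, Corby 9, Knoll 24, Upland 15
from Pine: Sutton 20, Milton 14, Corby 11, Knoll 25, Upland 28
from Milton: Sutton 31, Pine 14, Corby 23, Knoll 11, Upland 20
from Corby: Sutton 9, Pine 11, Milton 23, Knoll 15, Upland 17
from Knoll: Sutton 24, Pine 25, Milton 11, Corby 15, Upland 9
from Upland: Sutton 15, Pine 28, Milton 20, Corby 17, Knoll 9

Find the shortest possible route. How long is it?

Sutton-Pine-Milton-Corby-Knoll-Upland-Sutton: 20+14+23+15+9+15 = 96
Sutton-Pine-Milton-Corby-Upland-Knoll-Sutton: 20+14+23+17+9+24 = 107
Sutton-Pine-Milton-Knoll-Corby-Upland-Sutton: 20+14+11+15+17+15 = 92
Sutton-Pine-Milton-Knoll-Upland-Corby-Sutton: 20+14+11+9+17+9 = 80
Sutton-Pine-Milton-Upland-Corby-Knoll-Sutton: 20+14+20+17+15+24 = 110
Sutton-Pine-Milton-Upland-Knoll-Corby-Sutton: 20+14+20+9+15+9 = 87
Sutton-Pine-Corby-Milton-Knoll-Upland-Sutton: 20+11+23+11+9+15 = 89
Sutton-Pine-Corby-Milton-Upland-Knoll-Sutton: 20+11+23+20+9+24 = 107
Sutton-Pine-Corby-Knoll-Milton-Upland-Sutton: 20+11+15+11+20+15 = 92
Sutton-Pine-Corby-Knoll-Upland-Milton-Sutton: 20+11+15+9+20+31 = 106
Sutton-Pine-Corby-Upland-Milton-Knoll-Sutton: 20+11+17+20+11+24 = 103
Sutton-Pine-Corby-Upland-Knoll-Milton-Sutton: 20+11+17+9+11+31 = 99
Sutton-Pine-Knoll-Milton-Corby-Upland-Sutton: 20+25+11+23+17+15 = 111
Sutton-Pine-Knoll-Milton-Upland-Corby-Sutton: 20+25+11+20+17+9 = 102
… (46 more)
Sutton-Corby-Pine-Milton-Knoll-Upland-Sutton: 9+11+14+11+9+15 = 69  ← best
The minimum is 69.
One optimal route: Sutton → Corby → Pine → Milton → Knoll → Upland → Sutton (or its reverse).

Minimum total distance: 69 miles.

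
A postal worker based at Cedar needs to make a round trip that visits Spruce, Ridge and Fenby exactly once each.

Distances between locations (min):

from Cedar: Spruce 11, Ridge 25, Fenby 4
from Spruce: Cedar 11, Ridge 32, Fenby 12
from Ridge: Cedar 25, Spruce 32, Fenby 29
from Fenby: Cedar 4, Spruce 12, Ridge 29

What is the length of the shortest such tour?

Shortest round trip = 73 min.

There are 3 distinct closed tours to check (reversals are equivalent).
Cedar-Spruce-Ridge-Fenby-Cedar: 11+32+29+4 = 76
Cedar-Spruce-Fenby-Ridge-Cedar: 11+12+29+25 = 77
Cedar-Ridge-Spruce-Fenby-Cedar: 25+32+12+4 = 73
The minimum is 73.
One optimal route: Cedar → Ridge → Spruce → Fenby → Cedar (or its reverse).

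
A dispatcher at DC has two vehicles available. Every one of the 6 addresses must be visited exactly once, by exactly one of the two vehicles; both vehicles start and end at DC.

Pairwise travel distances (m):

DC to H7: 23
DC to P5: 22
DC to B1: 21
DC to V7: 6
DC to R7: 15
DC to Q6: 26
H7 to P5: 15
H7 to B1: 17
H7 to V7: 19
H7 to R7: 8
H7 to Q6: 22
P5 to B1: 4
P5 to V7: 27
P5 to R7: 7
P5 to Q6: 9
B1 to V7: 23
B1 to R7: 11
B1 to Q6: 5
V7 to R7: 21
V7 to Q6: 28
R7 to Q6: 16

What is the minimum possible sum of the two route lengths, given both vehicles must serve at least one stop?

Minimum combined distance: 85 m.

Try each way of splitting the stops between the two vehicles (each non-empty) and, for each split, find the best tour for each vehicle:
  {H7} + {P5, B1, V7, R7, Q6}: 46 + 65 = 111
  {P5} + {H7, B1, V7, R7, Q6}: 44 + 75 = 119
  {H7, P5} + {B1, V7, R7, Q6}: 60 + 65 = 125
  {B1} + {H7, P5, V7, R7, Q6}: 42 + 75 = 117
  {H7, B1} + {P5, V7, R7, Q6}: 61 + 65 = 126
  {P5, B1} + {H7, V7, R7, Q6}: 47 + 75 = 122
  … (31 splits in total)
  {V7} + {H7, P5, B1, R7, Q6}: 12 + 73 = 85  ← best
Best: vehicle 1 DC → V7 → DC = 12; vehicle 2 DC → H7 → R7 → P5 → B1 → Q6 → DC = 73; combined 85.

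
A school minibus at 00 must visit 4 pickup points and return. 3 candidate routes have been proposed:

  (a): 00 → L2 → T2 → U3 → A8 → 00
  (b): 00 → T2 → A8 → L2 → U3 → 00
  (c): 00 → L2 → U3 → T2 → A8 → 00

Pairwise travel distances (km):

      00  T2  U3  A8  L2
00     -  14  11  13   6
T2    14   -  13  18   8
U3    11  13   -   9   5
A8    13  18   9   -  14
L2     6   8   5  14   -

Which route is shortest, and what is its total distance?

(a): 6 + 8 + 13 + 9 + 13 = 49
(b): 14 + 18 + 14 + 5 + 11 = 62
(c): 6 + 5 + 13 + 18 + 13 = 55

49 km — (a) is the shortest.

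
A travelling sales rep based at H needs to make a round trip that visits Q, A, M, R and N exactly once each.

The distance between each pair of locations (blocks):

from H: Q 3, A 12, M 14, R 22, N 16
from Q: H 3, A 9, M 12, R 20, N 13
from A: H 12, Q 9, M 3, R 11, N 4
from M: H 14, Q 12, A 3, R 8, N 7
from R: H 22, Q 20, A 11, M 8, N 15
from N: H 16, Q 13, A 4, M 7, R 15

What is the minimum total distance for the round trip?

53 blocks — the shortest possible round trip.

With 5 stops there are 5!/2 = 60 distinct round trips (a route and its reverse cost the same).
H - Q - A - M - R - N - H: 3+9+3+8+15+16 = 54
H - Q - A - M - N - R - H: 3+9+3+7+15+22 = 59
H - Q - A - R - M - N - H: 3+9+11+8+7+16 = 54
H - Q - A - R - N - M - H: 3+9+11+15+7+14 = 59
H - Q - A - N - M - R - H: 3+9+4+7+8+22 = 53
H - Q - A - N - R - M - H: 3+9+4+15+8+14 = 53
H - Q - M - A - R - N - H: 3+12+3+11+15+16 = 60
H - Q - M - A - N - R - H: 3+12+3+4+15+22 = 59
H - Q - M - R - A - N - H: 3+12+8+11+4+16 = 54
H - Q - M - R - N - A - H: 3+12+8+15+4+12 = 54
H - Q - M - N - A - R - H: 3+12+7+4+11+22 = 59
H - Q - M - N - R - A - H: 3+12+7+15+11+12 = 60
H - Q - R - A - M - N - H: 3+20+11+3+7+16 = 60
H - Q - R - A - N - M - H: 3+20+11+4+7+14 = 59
… (46 more)
The minimum is 53.
One optimal route: H → Q → A → N → M → R → H (or its reverse).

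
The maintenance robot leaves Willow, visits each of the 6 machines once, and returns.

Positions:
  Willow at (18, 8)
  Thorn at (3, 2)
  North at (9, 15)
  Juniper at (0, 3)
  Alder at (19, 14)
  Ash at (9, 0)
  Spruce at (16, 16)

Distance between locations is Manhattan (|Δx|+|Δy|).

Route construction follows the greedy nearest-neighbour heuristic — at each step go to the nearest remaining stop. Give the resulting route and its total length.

Willow → [Alder:7 / Spruce:10 / North:16 / Ash:17 / Thorn:21 / Juniper:23] → Alder (7)
Alder → [Spruce:5 / North:11 / Ash:24 / Thorn:28 / Juniper:30] → Spruce (5)
Spruce → [North:8 / Ash:23 / Thorn:27 / Juniper:29] → North (8)
North → [Ash:15 / Thorn:19 / Juniper:21] → Ash (15)
Ash → [Thorn:8 / Juniper:12] → Thorn (8)
Thorn → [Juniper:4] → Juniper (4)
Return Juniper→Willow: 23.
Total = 7 + 5 + 8 + 15 + 8 + 4 + 23 = 70.

Total distance 70 via the nearest-neighbour route Willow → Alder → Spruce → North → Ash → Thorn → Juniper → Willow.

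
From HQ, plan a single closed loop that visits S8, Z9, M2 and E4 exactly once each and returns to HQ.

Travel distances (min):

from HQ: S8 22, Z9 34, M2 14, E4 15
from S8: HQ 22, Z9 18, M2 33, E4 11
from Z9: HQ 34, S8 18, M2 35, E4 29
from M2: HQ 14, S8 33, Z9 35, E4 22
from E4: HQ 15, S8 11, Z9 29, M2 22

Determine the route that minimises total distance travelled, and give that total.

There are 12 distinct closed tours to check (reversals are equivalent).
HQ - S8 - Z9 - M2 - E4 - HQ: 22+18+35+22+15 = 112
HQ - S8 - Z9 - E4 - M2 - HQ: 22+18+29+22+14 = 105
HQ - S8 - M2 - Z9 - E4 - HQ: 22+33+35+29+15 = 134
HQ - S8 - M2 - E4 - Z9 - HQ: 22+33+22+29+34 = 140
HQ - S8 - E4 - Z9 - M2 - HQ: 22+11+29+35+14 = 111
HQ - S8 - E4 - M2 - Z9 - HQ: 22+11+22+35+34 = 124
HQ - Z9 - S8 - M2 - E4 - HQ: 34+18+33+22+15 = 122
HQ - Z9 - S8 - E4 - M2 - HQ: 34+18+11+22+14 = 99
HQ - Z9 - M2 - S8 - E4 - HQ: 34+35+33+11+15 = 128
HQ - Z9 - E4 - S8 - M2 - HQ: 34+29+11+33+14 = 121
HQ - M2 - S8 - Z9 - E4 - HQ: 14+33+18+29+15 = 109
HQ - M2 - Z9 - S8 - E4 - HQ: 14+35+18+11+15 = 93
The minimum is 93.
One optimal route: HQ → M2 → Z9 → S8 → E4 → HQ (or its reverse).

93 min — the shortest possible round trip.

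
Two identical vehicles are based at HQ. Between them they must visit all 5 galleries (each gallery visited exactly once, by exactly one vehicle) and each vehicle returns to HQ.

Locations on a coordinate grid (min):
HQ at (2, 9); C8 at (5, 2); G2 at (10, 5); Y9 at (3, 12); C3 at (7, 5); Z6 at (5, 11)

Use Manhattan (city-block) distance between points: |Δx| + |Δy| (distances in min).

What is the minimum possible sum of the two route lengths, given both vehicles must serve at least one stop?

Minimum combined distance: 42 min.

Check every non-empty split of the stops between the two vehicles; for each half take its own optimal tour:
  {C8} + {G2, Y9, C3, Z6}: 20 + 30 = 50
  {G2} + {C8, Y9, C3, Z6}: 24 + 30 = 54
  {C8, G2} + {Y9, C3, Z6}: 30 + 24 = 54
  {Y9} + {C8, G2, C3, Z6}: 8 + 34 = 42
  {C8, Y9} + {G2, C3, Z6}: 26 + 28 = 54
  {G2, Y9} + {C8, C3, Z6}: 30 + 28 = 58
  … (15 splits in total)
Best: vehicle 1 HQ → Y9 → HQ = 8; vehicle 2 HQ → C8 → G2 → C3 → Z6 → HQ = 34; combined 42.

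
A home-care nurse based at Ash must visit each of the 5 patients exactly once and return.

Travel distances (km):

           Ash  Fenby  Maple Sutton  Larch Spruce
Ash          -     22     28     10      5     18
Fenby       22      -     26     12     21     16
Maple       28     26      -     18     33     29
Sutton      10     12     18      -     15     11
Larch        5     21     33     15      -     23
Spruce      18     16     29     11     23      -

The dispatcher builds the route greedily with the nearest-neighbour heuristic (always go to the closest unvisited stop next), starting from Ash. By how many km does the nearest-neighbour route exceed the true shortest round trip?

From Ash: Larch=5, Sutton=10, Spruce=18, Fenby=22, Maple=28 → choose Larch (5).
From Larch: Sutton=15, Fenby=21, Spruce=23, Maple=33 → choose Sutton (15).
From Sutton: Spruce=11, Fenby=12, Maple=18 → choose Spruce (11).
From Spruce: Fenby=16, Maple=29 → choose Fenby (16).
From Fenby: Maple=26 → choose Maple (26).
NN route Ash → Larch → Sutton → Spruce → Fenby → Maple → Ash costs 101.
Optimal: Ash → Sutton → Maple → Fenby → Spruce → Larch → Ash costs 98 (by enumerating all 60 distinct tours).
Excess = 101 − 98 = 3.

The nearest-neighbour route is 3 km longer than optimal.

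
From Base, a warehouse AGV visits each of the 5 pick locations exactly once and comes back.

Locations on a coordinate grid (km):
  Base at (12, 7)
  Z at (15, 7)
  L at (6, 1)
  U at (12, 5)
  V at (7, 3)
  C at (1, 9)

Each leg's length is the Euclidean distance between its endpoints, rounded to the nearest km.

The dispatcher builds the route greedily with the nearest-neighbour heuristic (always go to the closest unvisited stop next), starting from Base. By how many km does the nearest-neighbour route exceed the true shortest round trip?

Excess over optimum: 3 km.

Base: U=2, Z=3, V=6, L=8, C=11 ⇒ U
U: Z=4, V=5, L=7, C=12 ⇒ Z
Z: V=9, L=11, C=14 ⇒ V
V: L=2, C=8 ⇒ L
L: C=9 ⇒ C
NN route Base → U → Z → V → L → C → Base costs 37.
Optimal: Base → Z → U → V → L → C → Base costs 34 (by enumerating all 60 distinct tours).
Excess = 37 − 34 = 3.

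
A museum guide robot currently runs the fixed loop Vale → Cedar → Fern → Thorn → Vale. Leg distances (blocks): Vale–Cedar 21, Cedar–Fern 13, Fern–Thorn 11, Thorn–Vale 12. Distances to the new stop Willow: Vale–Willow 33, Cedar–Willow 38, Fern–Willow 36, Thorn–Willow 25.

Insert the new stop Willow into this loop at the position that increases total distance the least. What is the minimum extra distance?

Adding 46 blocks by placing Willow on the Thorn–Vale leg.

Insertion cost between consecutive stops i–j is d(i,Willow) + d(Willow,j) − d(i,j):
  between Vale and Cedar: 33 + 38 − 21 = 50
  between Cedar and Fern: 38 + 36 − 13 = 61
  between Fern and Thorn: 36 + 25 − 11 = 50
  between Thorn and Vale: 25 + 33 − 12 = 46
Cheapest insertion is between Thorn and Vale, adding 46.
New total = 57 + 46 = 103.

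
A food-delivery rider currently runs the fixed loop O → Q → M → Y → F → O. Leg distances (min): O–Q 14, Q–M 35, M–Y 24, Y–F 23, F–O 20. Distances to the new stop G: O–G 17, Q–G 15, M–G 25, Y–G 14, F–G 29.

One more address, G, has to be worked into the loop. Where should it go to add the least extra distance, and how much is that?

+5 min — insert G between Q and M.

Insertion cost between consecutive stops i–j is d(i,G) + d(G,j) − d(i,j):
  between O and Q: 17 + 15 − 14 = 18
  between Q and M: 15 + 25 − 35 = 5
  between M and Y: 25 + 14 − 24 = 15
  between Y and F: 14 + 29 − 23 = 20
  between F and O: 29 + 17 − 20 = 26
Cheapest insertion is between Q and M, adding 5.
New total = 116 + 5 = 121.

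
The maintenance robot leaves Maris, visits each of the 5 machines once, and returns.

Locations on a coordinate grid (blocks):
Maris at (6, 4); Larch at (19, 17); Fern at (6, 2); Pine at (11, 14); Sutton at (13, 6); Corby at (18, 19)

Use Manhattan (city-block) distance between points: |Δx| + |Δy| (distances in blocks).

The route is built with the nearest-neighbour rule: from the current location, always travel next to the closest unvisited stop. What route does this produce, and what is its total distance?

Total distance 64 blocks via the nearest-neighbour route Maris → Fern → Sutton → Pine → Larch → Corby → Maris.

From Maris: distances to unvisited — Fern=2, Sutton=9, Pine=15, Larch=26, Corby=27. Nearest is Fern (2).
From Fern: distances to unvisited — Sutton=11, Pine=17, Larch=28, Corby=29. Nearest is Sutton (11).
From Sutton: distances to unvisited — Pine=10, Larch=17, Corby=18. Nearest is Pine (10).
From Pine: distances to unvisited — Larch=11, Corby=12. Nearest is Larch (11).
From Larch: distances to unvisited — Corby=3. Nearest is Corby (3).
Return Corby→Maris: 27.
Total = 2 + 11 + 10 + 11 + 3 + 27 = 64.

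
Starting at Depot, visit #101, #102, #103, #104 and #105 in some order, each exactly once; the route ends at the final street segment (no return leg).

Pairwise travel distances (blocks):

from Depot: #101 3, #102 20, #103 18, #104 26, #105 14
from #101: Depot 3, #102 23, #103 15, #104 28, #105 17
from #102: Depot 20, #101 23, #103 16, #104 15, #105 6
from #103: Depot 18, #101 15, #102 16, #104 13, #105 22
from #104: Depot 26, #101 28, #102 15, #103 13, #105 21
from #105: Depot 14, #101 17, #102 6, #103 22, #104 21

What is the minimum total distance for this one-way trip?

There are 5! = 120 possible orderings.
Depot → #101 → #102 → #103 → #104 → #105: 3+23+16+13+21 = 76
Depot → #101 → #102 → #103 → #105 → #104: 3+23+16+22+21 = 85
Depot → #101 → #102 → #104 → #103 → #105: 3+23+15+13+22 = 76
Depot → #101 → #102 → #104 → #105 → #103: 3+23+15+21+22 = 84
Depot → #101 → #102 → #105 → #103 → #104: 3+23+6+22+13 = 67
Depot → #101 → #102 → #105 → #104 → #103: 3+23+6+21+13 = 66
Depot → #101 → #103 → #102 → #104 → #105: 3+15+16+15+21 = 70
Depot → #101 → #103 → #102 → #105 → #104: 3+15+16+6+21 = 61
Depot → #101 → #103 → #104 → #102 → #105: 3+15+13+15+6 = 52
Depot → #101 → #103 → #104 → #105 → #102: 3+15+13+21+6 = 58
Depot → #101 → #103 → #105 → #102 → #104: 3+15+22+6+15 = 61
Depot → #101 → #103 → #105 → #104 → #102: 3+15+22+21+15 = 76
Depot → #101 → #104 → #102 → #103 → #105: 3+28+15+16+22 = 84
Depot → #101 → #104 → #102 → #105 → #103: 3+28+15+6+22 = 74
… (106 more)
The minimum is 52.
One shortest path: Depot → #101 → #103 → #104 → #102 → #105.

52 blocks — the minimum one-way total.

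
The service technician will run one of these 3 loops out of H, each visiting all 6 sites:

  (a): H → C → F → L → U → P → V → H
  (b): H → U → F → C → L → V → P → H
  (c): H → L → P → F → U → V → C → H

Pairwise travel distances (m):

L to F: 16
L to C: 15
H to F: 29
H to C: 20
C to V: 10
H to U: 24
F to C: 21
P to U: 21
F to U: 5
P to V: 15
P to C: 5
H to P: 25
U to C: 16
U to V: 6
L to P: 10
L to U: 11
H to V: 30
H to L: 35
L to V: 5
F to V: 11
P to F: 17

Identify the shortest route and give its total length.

(a): 20 + 21 + 16 + 11 + 21 + 15 + 30 = 134
(b): 24 + 5 + 21 + 15 + 5 + 15 + 25 = 110
(c): 35 + 10 + 17 + 5 + 6 + 10 + 20 = 103

103 m — (c) is the shortest.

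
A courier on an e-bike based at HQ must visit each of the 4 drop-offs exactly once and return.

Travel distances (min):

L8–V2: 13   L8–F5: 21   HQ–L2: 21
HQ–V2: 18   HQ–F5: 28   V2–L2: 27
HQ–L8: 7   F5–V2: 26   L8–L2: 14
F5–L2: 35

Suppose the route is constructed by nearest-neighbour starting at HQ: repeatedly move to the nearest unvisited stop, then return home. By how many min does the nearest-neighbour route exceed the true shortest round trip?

The nearest-neighbour route is 2 min longer than optimal.

HQ: L8=7, V2=18, L2=21, F5=28 ⇒ L8
L8: V2=13, L2=14, F5=21 ⇒ V2
V2: F5=26, L2=27 ⇒ F5
F5: L2=35 ⇒ L2
NN route HQ → L8 → V2 → F5 → L2 → HQ costs 102.
Optimal: HQ → L8 → L2 → F5 → V2 → HQ costs 100 (by enumerating all 12 distinct tours).
Excess = 102 − 100 = 2.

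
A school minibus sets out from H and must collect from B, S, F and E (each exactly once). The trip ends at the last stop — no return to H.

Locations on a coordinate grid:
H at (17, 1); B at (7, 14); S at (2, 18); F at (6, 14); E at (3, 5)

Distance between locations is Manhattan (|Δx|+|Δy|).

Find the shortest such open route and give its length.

There are 4! = 24 possible orderings.
H→B→S→F→E: 23+9+8+12 = 52
H→B→S→E→F: 23+9+14+12 = 58
H→B→F→S→E: 23+1+8+14 = 46
H→B→F→E→S: 23+1+12+14 = 50
H→B→E→S→F: 23+13+14+8 = 58
H→B→E→F→S: 23+13+12+8 = 56
H→S→B→F→E: 32+9+1+12 = 54
H→S→B→E→F: 32+9+13+12 = 66
H→S→F→B→E: 32+8+1+13 = 54
H→S→F→E→B: 32+8+12+13 = 65
H→S→E→B→F: 32+14+13+1 = 60
H→S→E→F→B: 32+14+12+1 = 59
H→F→B→S→E: 24+1+9+14 = 48
H→F→B→E→S: 24+1+13+14 = 52
… (10 more)
H→E→B→F→S: 18+13+1+8 = 40  ← best
The minimum is 40.
One shortest path: H → E → B → F → S.

Minimum one-way distance = 40.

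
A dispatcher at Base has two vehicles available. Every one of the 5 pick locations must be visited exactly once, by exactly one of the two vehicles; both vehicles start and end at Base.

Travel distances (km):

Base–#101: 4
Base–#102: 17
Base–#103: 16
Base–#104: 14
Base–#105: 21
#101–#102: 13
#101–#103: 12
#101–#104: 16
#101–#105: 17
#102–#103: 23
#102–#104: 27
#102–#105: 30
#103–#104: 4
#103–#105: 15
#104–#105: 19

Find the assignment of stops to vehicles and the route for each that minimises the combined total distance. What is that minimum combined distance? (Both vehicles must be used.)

Try each way of splitting the stops between the two vehicles (each non-empty) and, for each split, find the best tour for each vehicle:
  {#101} + {#102, #103, #104, #105}: 8 + 80 = 88
  {#102} + {#101, #103, #104, #105}: 34 + 54 = 88
  {#101, #102} + {#103, #104, #105}: 34 + 54 = 88
  {#103} + {#101, #102, #104, #105}: 32 + 80 = 112
  {#101, #103} + {#102, #104, #105}: 32 + 80 = 112
  {#102, #103} + {#101, #104, #105}: 56 + 54 = 110
  … (15 splits in total)
Best: vehicle 1 Base → #101 → Base = 8; vehicle 2 Base → #102 → #105 → #103 → #104 → Base = 80; combined 88.

88 km — the smallest possible combined total.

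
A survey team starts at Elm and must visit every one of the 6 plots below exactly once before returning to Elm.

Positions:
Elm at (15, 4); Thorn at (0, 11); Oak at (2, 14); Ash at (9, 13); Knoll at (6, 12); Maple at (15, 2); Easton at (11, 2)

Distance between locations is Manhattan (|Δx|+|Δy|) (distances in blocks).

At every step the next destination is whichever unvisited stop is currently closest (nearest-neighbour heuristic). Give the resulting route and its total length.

Total distance 56 blocks via the nearest-neighbour route Elm → Maple → Easton → Ash → Knoll → Oak → Thorn → Elm.

At Elm the remaining stops are Maple 2, Easton 6, Ash 15, Knoll 17, Thorn 22, Oak 23; go to Maple.
At Maple the remaining stops are Easton 4, Ash 17, Knoll 19, Thorn 24, Oak 25; go to Easton.
At Easton the remaining stops are Ash 13, Knoll 15, Thorn 20, Oak 21; go to Ash.
At Ash the remaining stops are Knoll 4, Oak 8, Thorn 11; go to Knoll.
At Knoll the remaining stops are Oak 6, Thorn 7; go to Oak.
At Oak the remaining stops are Thorn 5; go to Thorn.
Return Thorn→Elm: 22.
Total = 2 + 4 + 13 + 4 + 6 + 5 + 22 = 56.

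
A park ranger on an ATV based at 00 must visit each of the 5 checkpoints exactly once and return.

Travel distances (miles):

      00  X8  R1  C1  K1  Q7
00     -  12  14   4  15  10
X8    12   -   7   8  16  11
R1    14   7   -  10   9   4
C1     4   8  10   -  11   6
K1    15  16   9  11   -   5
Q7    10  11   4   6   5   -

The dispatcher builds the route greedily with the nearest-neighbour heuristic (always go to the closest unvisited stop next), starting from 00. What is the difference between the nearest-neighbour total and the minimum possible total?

The nearest-neighbour route is 9 miles longer than optimal.

00: C1=4, Q7=10, X8=12, R1=14, K1=15 ⇒ C1
C1: Q7=6, X8=8, R1=10, K1=11 ⇒ Q7
Q7: R1=4, K1=5, X8=11 ⇒ R1
R1: X8=7, K1=9 ⇒ X8
X8: K1=16 ⇒ K1
NN route 00 → C1 → Q7 → R1 → X8 → K1 → 00 costs 52.
Optimal: 00 → X8 → R1 → K1 → Q7 → C1 → 00 costs 43 (by enumerating all 60 distinct tours).
Excess = 52 − 43 = 9.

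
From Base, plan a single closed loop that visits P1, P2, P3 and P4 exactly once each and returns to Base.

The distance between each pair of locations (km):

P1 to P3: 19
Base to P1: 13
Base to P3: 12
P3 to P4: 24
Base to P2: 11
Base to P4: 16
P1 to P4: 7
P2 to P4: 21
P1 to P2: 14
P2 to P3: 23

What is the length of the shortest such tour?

Minimum total distance: 68 km.

With 4 stops there are 4!/2 = 12 distinct round trips (a route and its reverse cost the same).
Base - P1 - P2 - P3 - P4 - Base: 13+14+23+24+16 = 90
Base - P1 - P2 - P4 - P3 - Base: 13+14+21+24+12 = 84
Base - P1 - P3 - P2 - P4 - Base: 13+19+23+21+16 = 92
Base - P1 - P3 - P4 - P2 - Base: 13+19+24+21+11 = 88
Base - P1 - P4 - P2 - P3 - Base: 13+7+21+23+12 = 76
Base - P1 - P4 - P3 - P2 - Base: 13+7+24+23+11 = 78
Base - P2 - P1 - P3 - P4 - Base: 11+14+19+24+16 = 84
Base - P2 - P1 - P4 - P3 - Base: 11+14+7+24+12 = 68
Base - P2 - P3 - P1 - P4 - Base: 11+23+19+7+16 = 76
Base - P2 - P4 - P1 - P3 - Base: 11+21+7+19+12 = 70
Base - P3 - P1 - P2 - P4 - Base: 12+19+14+21+16 = 82
Base - P3 - P2 - P1 - P4 - Base: 12+23+14+7+16 = 72
The minimum is 68.
One optimal route: Base → P2 → P1 → P4 → P3 → Base (or its reverse).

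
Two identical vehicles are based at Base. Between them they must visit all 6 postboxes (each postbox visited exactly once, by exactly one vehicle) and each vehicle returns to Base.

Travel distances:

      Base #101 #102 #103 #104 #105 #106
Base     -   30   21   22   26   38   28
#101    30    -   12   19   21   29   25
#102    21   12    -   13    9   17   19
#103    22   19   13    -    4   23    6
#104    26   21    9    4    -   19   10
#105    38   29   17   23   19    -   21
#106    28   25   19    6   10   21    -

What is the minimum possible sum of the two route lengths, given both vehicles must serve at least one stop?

Minimum combined distance: 155.

Check every non-empty split of the stops between the two vehicles; for each half take its own optimal tour:
  {#101} + {#102, #103, #104, #105, #106}: 60 + 95 = 155
  {#102} + {#101, #103, #104, #105, #106}: 42 + 116 = 158
  {#101, #102} + {#103, #104, #105, #106}: 63 + 94 = 157
  {#103} + {#101, #102, #104, #105, #106}: 44 + 116 = 160
  {#101, #103} + {#102, #104, #105, #106}: 71 + 95 = 166
  {#102, #103} + {#101, #104, #105, #106}: 56 + 116 = 172
  … (31 splits in total)
Best: vehicle 1 Base → #101 → Base = 60; vehicle 2 Base → #102 → #105 → #104 → #103 → #106 → Base = 95; combined 155.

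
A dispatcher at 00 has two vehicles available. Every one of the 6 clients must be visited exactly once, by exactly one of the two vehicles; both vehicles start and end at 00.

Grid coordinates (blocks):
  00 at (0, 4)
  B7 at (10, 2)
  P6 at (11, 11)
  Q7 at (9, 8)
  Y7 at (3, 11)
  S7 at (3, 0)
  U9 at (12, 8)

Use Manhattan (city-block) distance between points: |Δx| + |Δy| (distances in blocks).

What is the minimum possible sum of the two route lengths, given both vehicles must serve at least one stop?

Try each way of splitting the stops between the two vehicles (each non-empty) and, for each split, find the best tour for each vehicle:
  {B7} + {P6, Q7, Y7, S7, U9}: 24 + 46 = 70
  {P6} + {B7, Q7, Y7, S7, U9}: 36 + 46 = 82
  {B7, P6} + {Q7, Y7, S7, U9}: 40 + 46 = 86
  {Q7} + {B7, P6, Y7, S7, U9}: 26 + 46 = 72
  {B7, Q7} + {P6, Y7, S7, U9}: 32 + 46 = 78
  {P6, Q7} + {B7, Y7, S7, U9}: 36 + 46 = 82
  … (31 splits in total)
  {S7} + {B7, P6, Q7, Y7, U9}: 14 + 44 = 58  ← best
Best: vehicle 1 00 → S7 → 00 = 14; vehicle 2 00 → B7 → Q7 → U9 → P6 → Y7 → 00 = 44; combined 58.

58 blocks — the smallest possible combined total.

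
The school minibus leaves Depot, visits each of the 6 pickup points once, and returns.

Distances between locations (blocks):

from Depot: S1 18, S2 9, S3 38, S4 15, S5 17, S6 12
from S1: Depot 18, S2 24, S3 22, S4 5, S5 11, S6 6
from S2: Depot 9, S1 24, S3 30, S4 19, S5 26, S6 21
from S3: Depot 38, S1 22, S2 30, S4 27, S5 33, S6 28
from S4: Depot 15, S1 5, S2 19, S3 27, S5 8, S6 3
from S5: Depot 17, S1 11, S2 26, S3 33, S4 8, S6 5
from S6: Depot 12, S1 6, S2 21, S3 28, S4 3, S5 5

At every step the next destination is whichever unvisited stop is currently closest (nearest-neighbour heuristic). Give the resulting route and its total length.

From Depot: distances to unvisited — S2=9, S6=12, S4=15, S5=17, S1=18, S3=38. Nearest is S2 (9).
From S2: distances to unvisited — S4=19, S6=21, S1=24, S5=26, S3=30. Nearest is S4 (19).
From S4: distances to unvisited — S6=3, S1=5, S5=8, S3=27. Nearest is S6 (3).
From S6: distances to unvisited — S5=5, S1=6, S3=28. Nearest is S5 (5).
From S5: distances to unvisited — S1=11, S3=33. Nearest is S1 (11).
From S1: distances to unvisited — S3=22. Nearest is S3 (22).
Return S3→Depot: 38.
Total = 9 + 19 + 3 + 5 + 11 + 22 + 38 = 107.

Total distance 107 blocks via the nearest-neighbour route Depot → S2 → S4 → S6 → S5 → S1 → S3 → Depot.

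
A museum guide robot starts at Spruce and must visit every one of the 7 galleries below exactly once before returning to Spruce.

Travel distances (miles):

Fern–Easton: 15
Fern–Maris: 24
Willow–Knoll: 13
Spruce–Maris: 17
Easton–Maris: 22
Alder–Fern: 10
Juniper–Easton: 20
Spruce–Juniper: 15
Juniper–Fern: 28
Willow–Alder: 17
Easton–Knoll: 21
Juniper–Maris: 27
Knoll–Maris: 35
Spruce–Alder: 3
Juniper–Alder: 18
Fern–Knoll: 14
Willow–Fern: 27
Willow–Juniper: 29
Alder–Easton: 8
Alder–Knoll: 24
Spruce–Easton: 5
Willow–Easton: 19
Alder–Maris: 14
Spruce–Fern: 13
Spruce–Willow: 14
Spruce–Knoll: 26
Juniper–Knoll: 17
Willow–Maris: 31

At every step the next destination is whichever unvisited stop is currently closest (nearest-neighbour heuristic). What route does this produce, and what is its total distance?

126 miles along Spruce → Alder → Easton → Fern → Knoll → Willow → Juniper → Maris → Spruce.

Spruce → [Alder:3 / Easton:5 / Fern:13 / Willow:14 / Juniper:15 / Maris:17 / Knoll:26] → Alder (3)
Alder → [Easton:8 / Fern:10 / Maris:14 / Willow:17 / Juniper:18 / Knoll:24] → Easton (8)
Easton → [Fern:15 / Willow:19 / Juniper:20 / Knoll:21 / Maris:22] → Fern (15)
Fern → [Knoll:14 / Maris:24 / Willow:27 / Juniper:28] → Knoll (14)
Knoll → [Willow:13 / Juniper:17 / Maris:35] → Willow (13)
Willow → [Juniper:29 / Maris:31] → Juniper (29)
Juniper → [Maris:27] → Maris (27)
Return Maris→Spruce: 17.
Total = 3 + 8 + 15 + 14 + 13 + 29 + 27 + 17 = 126.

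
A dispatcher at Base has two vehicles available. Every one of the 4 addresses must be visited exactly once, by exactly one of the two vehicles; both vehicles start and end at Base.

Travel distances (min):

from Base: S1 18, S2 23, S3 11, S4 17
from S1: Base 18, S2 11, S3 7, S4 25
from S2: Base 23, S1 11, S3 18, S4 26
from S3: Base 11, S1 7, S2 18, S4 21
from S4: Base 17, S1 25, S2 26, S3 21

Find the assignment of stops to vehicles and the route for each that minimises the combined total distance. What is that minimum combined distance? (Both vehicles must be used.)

Try each way of splitting the stops between the two vehicles (each non-empty) and, for each split, find the best tour for each vehicle:
  {S1} + {S2, S3, S4}: 36 + 72 = 108
  {S2} + {S1, S3, S4}: 46 + 60 = 106
  {S1, S2} + {S3, S4}: 52 + 49 = 101
  {S3} + {S1, S2, S4}: 22 + 72 = 94
  {S1, S3} + {S2, S4}: 36 + 66 = 102
  {S2, S3} + {S1, S4}: 52 + 60 = 112
  … (7 splits in total)
  {S1, S2, S3} + {S4}: 52 + 34 = 86  ← best
Best: vehicle 1 Base → S2 → S1 → S3 → Base = 52; vehicle 2 Base → S4 → Base = 34; combined 86.

Minimum combined distance: 86 min.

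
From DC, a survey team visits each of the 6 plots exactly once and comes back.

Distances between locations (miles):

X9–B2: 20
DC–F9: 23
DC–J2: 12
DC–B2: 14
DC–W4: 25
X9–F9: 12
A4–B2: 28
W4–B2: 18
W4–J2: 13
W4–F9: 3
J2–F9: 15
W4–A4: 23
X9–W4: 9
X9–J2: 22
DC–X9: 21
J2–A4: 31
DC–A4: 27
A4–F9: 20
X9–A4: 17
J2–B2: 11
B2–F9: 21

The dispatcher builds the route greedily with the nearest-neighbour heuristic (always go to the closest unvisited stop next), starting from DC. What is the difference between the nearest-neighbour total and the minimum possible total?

DC: J2=12, B2=14, X9=21, F9=23, W4=25, A4=27 ⇒ J2
J2: B2=11, W4=13, F9=15, X9=22, A4=31 ⇒ B2
B2: W4=18, X9=20, F9=21, A4=28 ⇒ W4
W4: F9=3, X9=9, A4=23 ⇒ F9
F9: X9=12, A4=20 ⇒ X9
X9: A4=17 ⇒ A4
NN route DC → J2 → B2 → W4 → F9 → X9 → A4 → DC costs 100.
Optimal: DC → A4 → X9 → W4 → F9 → J2 → B2 → DC costs 96 (by enumerating all 360 distinct tours).
Excess = 100 − 96 = 4.

Excess over optimum: 4 miles.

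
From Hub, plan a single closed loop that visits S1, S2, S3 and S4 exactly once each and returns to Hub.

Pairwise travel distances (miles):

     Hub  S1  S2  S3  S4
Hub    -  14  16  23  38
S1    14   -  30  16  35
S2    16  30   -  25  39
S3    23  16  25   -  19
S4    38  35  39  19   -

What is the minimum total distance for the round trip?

Shortest round trip = 104 miles.

Hub - S1 - S2 - S3 - S4 - Hub: 14+30+25+19+38 = 126
Hub - S1 - S2 - S4 - S3 - Hub: 14+30+39+19+23 = 125
Hub - S1 - S3 - S2 - S4 - Hub: 14+16+25+39+38 = 132
Hub - S1 - S3 - S4 - S2 - Hub: 14+16+19+39+16 = 104
Hub - S1 - S4 - S2 - S3 - Hub: 14+35+39+25+23 = 136
Hub - S1 - S4 - S3 - S2 - Hub: 14+35+19+25+16 = 109
Hub - S2 - S1 - S3 - S4 - Hub: 16+30+16+19+38 = 119
Hub - S2 - S1 - S4 - S3 - Hub: 16+30+35+19+23 = 123
Hub - S2 - S3 - S1 - S4 - Hub: 16+25+16+35+38 = 130
Hub - S2 - S4 - S1 - S3 - Hub: 16+39+35+16+23 = 129
Hub - S3 - S1 - S2 - S4 - Hub: 23+16+30+39+38 = 146
Hub - S3 - S2 - S1 - S4 - Hub: 23+25+30+35+38 = 151
The minimum is 104.
One optimal route: Hub → S1 → S3 → S4 → S2 → Hub (or its reverse).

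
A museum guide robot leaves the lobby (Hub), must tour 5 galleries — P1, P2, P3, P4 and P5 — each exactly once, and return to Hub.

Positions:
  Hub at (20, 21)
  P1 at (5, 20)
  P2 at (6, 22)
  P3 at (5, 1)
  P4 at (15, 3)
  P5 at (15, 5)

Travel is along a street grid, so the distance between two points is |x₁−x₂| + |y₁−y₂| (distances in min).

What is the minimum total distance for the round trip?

There are 60 distinct closed tours to check (reversals are equivalent).
Hub → P1 → P2 → P3 → P4 → P5 → Hub: 16+3+22+12+2+21 = 76
Hub → P1 → P2 → P3 → P5 → P4 → Hub: 16+3+22+14+2+23 = 80
Hub → P1 → P2 → P4 → P3 → P5 → Hub: 16+3+28+12+14+21 = 94
Hub → P1 → P2 → P4 → P5 → P3 → Hub: 16+3+28+2+14+35 = 98
Hub → P1 → P2 → P5 → P3 → P4 → Hub: 16+3+26+14+12+23 = 94
Hub → P1 → P2 → P5 → P4 → P3 → Hub: 16+3+26+2+12+35 = 94
Hub → P1 → P3 → P2 → P4 → P5 → Hub: 16+19+22+28+2+21 = 108
Hub → P1 → P3 → P2 → P5 → P4 → Hub: 16+19+22+26+2+23 = 108
Hub → P1 → P3 → P4 → P2 → P5 → Hub: 16+19+12+28+26+21 = 122
Hub → P1 → P3 → P4 → P5 → P2 → Hub: 16+19+12+2+26+15 = 90
Hub → P1 → P3 → P5 → P2 → P4 → Hub: 16+19+14+26+28+23 = 126
Hub → P1 → P3 → P5 → P4 → P2 → Hub: 16+19+14+2+28+15 = 94
Hub → P1 → P4 → P2 → P3 → P5 → Hub: 16+27+28+22+14+21 = 128
Hub → P1 → P4 → P2 → P5 → P3 → Hub: 16+27+28+26+14+35 = 146
… (46 more)
Hub → P2 → P1 → P3 → P4 → P5 → Hub: 15+3+19+12+2+21 = 72  ← best
The minimum is 72.
One optimal route: Hub → P2 → P1 → P3 → P4 → P5 → Hub (or its reverse).

Shortest round trip = 72 min.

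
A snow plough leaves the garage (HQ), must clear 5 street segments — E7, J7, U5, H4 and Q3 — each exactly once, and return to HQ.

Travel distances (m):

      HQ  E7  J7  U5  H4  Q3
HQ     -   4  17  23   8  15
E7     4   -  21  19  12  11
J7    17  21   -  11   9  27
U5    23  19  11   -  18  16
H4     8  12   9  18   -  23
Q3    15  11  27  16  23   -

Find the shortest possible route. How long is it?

With 5 stops there are 5!/2 = 60 distinct round trips (a route and its reverse cost the same).
HQ - E7 - J7 - U5 - H4 - Q3 - HQ: 4+21+11+18+23+15 = 92
HQ - E7 - J7 - U5 - Q3 - H4 - HQ: 4+21+11+16+23+8 = 83
HQ - E7 - J7 - H4 - U5 - Q3 - HQ: 4+21+9+18+16+15 = 83
HQ - E7 - J7 - H4 - Q3 - U5 - HQ: 4+21+9+23+16+23 = 96
HQ - E7 - J7 - Q3 - U5 - H4 - HQ: 4+21+27+16+18+8 = 94
HQ - E7 - J7 - Q3 - H4 - U5 - HQ: 4+21+27+23+18+23 = 116
HQ - E7 - U5 - J7 - H4 - Q3 - HQ: 4+19+11+9+23+15 = 81
HQ - E7 - U5 - J7 - Q3 - H4 - HQ: 4+19+11+27+23+8 = 92
HQ - E7 - U5 - H4 - J7 - Q3 - HQ: 4+19+18+9+27+15 = 92
HQ - E7 - U5 - H4 - Q3 - J7 - HQ: 4+19+18+23+27+17 = 108
HQ - E7 - U5 - Q3 - J7 - H4 - HQ: 4+19+16+27+9+8 = 83
HQ - E7 - U5 - Q3 - H4 - J7 - HQ: 4+19+16+23+9+17 = 88
HQ - E7 - H4 - J7 - U5 - Q3 - HQ: 4+12+9+11+16+15 = 67
HQ - E7 - H4 - J7 - Q3 - U5 - HQ: 4+12+9+27+16+23 = 91
… (46 more)
HQ - E7 - Q3 - U5 - J7 - H4 - HQ: 4+11+16+11+9+8 = 59  ← best
The minimum is 59.
One optimal route: HQ → E7 → Q3 → U5 → J7 → H4 → HQ (or its reverse).

Minimum total distance: 59 m.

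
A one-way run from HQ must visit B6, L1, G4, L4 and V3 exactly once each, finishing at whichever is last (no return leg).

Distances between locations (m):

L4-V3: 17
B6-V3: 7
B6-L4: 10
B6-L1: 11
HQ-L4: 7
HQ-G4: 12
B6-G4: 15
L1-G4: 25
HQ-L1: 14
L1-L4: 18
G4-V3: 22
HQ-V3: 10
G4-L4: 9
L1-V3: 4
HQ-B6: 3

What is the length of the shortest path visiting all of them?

Shortest open route: 41 m.

There are 5! = 120 possible orderings.
HQ→B6→L1→G4→L4→V3: 3+11+25+9+17 = 65
HQ→B6→L1→G4→V3→L4: 3+11+25+22+17 = 78
HQ→B6→L1→L4→G4→V3: 3+11+18+9+22 = 63
HQ→B6→L1→L4→V3→G4: 3+11+18+17+22 = 71
HQ→B6→L1→V3→G4→L4: 3+11+4+22+9 = 49
HQ→B6→L1→V3→L4→G4: 3+11+4+17+9 = 44
HQ→B6→G4→L1→L4→V3: 3+15+25+18+17 = 78
HQ→B6→G4→L1→V3→L4: 3+15+25+4+17 = 64
HQ→B6→G4→L4→L1→V3: 3+15+9+18+4 = 49
HQ→B6→G4→L4→V3→L1: 3+15+9+17+4 = 48
HQ→B6→G4→V3→L1→L4: 3+15+22+4+18 = 62
HQ→B6→G4→V3→L4→L1: 3+15+22+17+18 = 75
HQ→B6→L4→L1→G4→V3: 3+10+18+25+22 = 78
HQ→B6→L4→L1→V3→G4: 3+10+18+4+22 = 57
… (106 more)
HQ→B6→V3→L1→L4→G4: 3+7+4+18+9 = 41  ← best
The minimum is 41.
One shortest path: HQ → B6 → V3 → L1 → L4 → G4.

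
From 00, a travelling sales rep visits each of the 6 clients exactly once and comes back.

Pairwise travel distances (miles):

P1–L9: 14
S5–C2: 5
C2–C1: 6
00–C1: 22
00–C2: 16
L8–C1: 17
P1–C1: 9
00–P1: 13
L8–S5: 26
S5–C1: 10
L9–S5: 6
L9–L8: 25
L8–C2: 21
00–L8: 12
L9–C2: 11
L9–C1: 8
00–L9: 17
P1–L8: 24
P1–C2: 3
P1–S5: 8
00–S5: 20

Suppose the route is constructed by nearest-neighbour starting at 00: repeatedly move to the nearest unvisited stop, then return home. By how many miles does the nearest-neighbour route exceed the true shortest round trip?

00: L8=12, P1=13, C2=16, L9=17, S5=20, C1=22 ⇒ L8
L8: C1=17, C2=21, P1=24, L9=25, S5=26 ⇒ C1
C1: C2=6, L9=8, P1=9, S5=10 ⇒ C2
C2: P1=3, S5=5, L9=11 ⇒ P1
P1: S5=8, L9=14 ⇒ S5
S5: L9=6 ⇒ L9
NN route 00 → L8 → C1 → C2 → P1 → S5 → L9 → 00 costs 69.
Optimal: 00 → P1 → C2 → S5 → L9 → C1 → L8 → 00 costs 64 (by enumerating all 360 distinct tours).
Excess = 69 − 64 = 5.

5 miles longer than the optimal tour.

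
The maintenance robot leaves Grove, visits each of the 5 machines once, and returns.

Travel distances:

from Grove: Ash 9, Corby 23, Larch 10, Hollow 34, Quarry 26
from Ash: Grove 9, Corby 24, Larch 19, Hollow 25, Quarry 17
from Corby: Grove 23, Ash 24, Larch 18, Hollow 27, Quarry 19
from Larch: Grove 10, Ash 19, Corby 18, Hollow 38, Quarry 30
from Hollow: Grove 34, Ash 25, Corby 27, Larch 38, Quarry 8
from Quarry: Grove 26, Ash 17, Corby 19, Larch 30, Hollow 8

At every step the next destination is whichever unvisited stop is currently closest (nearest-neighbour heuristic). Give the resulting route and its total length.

Total distance 89 via the nearest-neighbour route Grove → Ash → Quarry → Hollow → Corby → Larch → Grove.

From Grove: distances to unvisited — Ash=9, Larch=10, Corby=23, Quarry=26, Hollow=34. Nearest is Ash (9).
From Ash: distances to unvisited — Quarry=17, Larch=19, Corby=24, Hollow=25. Nearest is Quarry (17).
From Quarry: distances to unvisited — Hollow=8, Corby=19, Larch=30. Nearest is Hollow (8).
From Hollow: distances to unvisited — Corby=27, Larch=38. Nearest is Corby (27).
From Corby: distances to unvisited — Larch=18. Nearest is Larch (18).
Return Larch→Grove: 10.
Total = 9 + 17 + 8 + 27 + 18 + 10 = 89.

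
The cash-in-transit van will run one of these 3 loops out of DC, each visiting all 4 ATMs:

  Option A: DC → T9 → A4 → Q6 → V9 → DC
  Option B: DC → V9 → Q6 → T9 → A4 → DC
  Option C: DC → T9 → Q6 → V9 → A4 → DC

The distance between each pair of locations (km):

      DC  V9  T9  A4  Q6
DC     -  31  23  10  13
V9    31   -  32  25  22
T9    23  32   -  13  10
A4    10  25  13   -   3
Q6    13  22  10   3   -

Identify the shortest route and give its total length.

Option A: 23 + 13 + 3 + 22 + 31 = 92
Option B: 31 + 22 + 10 + 13 + 10 = 86
Option C: 23 + 10 + 22 + 25 + 10 = 90

Shortest is Option B, total 86 km.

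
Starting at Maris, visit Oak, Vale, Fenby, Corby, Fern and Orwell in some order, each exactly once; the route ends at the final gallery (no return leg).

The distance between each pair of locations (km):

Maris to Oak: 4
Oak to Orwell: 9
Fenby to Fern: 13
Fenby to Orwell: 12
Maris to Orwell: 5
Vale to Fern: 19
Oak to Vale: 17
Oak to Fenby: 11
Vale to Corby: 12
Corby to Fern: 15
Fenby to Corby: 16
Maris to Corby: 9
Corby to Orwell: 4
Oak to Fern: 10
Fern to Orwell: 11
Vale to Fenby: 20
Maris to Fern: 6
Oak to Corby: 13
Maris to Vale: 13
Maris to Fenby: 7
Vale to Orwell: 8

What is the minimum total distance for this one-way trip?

Shortest open route: 55 km.

There are 6! = 720 possible orderings.
Maris→Oak→Vale→Fenby→Corby→Fern→Orwell: 4+17+20+16+15+11 = 83
Maris→Oak→Vale→Fenby→Corby→Orwell→Fern: 4+17+20+16+4+11 = 72
Maris→Oak→Vale→Fenby→Fern→Corby→Orwell: 4+17+20+13+15+4 = 73
Maris→Oak→Vale→Fenby→Fern→Orwell→Corby: 4+17+20+13+11+4 = 69
Maris→Oak→Vale→Fenby→Orwell→Corby→Fern: 4+17+20+12+4+15 = 72
Maris→Oak→Vale→Fenby→Orwell→Fern→Corby: 4+17+20+12+11+15 = 79
Maris→Oak→Vale→Corby→Fenby→Fern→Orwell: 4+17+12+16+13+11 = 73
Maris→Oak→Vale→Corby→Fenby→Orwell→Fern: 4+17+12+16+12+11 = 72
… (712 more)
Maris→Oak→Fenby→Fern→Corby→Orwell→Vale: 4+11+13+15+4+8 = 55  ← best
The minimum is 55.
One shortest path: Maris → Oak → Fenby → Fern → Corby → Orwell → Vale.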